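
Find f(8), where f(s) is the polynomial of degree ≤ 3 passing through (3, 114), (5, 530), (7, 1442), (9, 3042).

2144

Using Newton's divided-difference form:
f[3,5] = (530 - 114) / (5 - 3) = 208
f[5,7] = (1442 - 530) / (7 - 5) = 456
f[7,9] = (3042 - 1442) / (9 - 7) = 800
f[3,5,7] = (456 - 208) / (7 - 3) = 62
f[5,7,9] = (800 - 456) / (9 - 5) = 86
f[3,5,7,9] = (86 - 62) / (9 - 3) = 4
f(8) = 114 + 208·(5) + 62·(5)·(3) + 4·(5)·(3)·(1) = 2144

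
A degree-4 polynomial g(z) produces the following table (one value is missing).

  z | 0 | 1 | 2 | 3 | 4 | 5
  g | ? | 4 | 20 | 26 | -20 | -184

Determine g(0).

The 5 known values determine g uniquely (degree ≤ 4).
L_0(0) = (-2)·(-3)·(-4)·(-5)/[(-1)·(-2)·(-3)·(-4)] = 5
L_1(0) = (-1)·(-3)·(-4)·(-5)/[(1)·(-1)·(-2)·(-3)] = -10
L_2(0) = (-1)·(-2)·(-4)·(-5)/[(2)·(1)·(-1)·(-2)] = 10
L_3(0) = (-1)·(-2)·(-3)·(-5)/[(3)·(2)·(1)·(-1)] = -5
L_4(0) = (-1)·(-2)·(-3)·(-4)/[(4)·(3)·(2)·(1)] = 1
Sum: 4·(5) + 20·(-10) + 26·(10) + (-20)·(-5) + (-184)·(1) = -4

-4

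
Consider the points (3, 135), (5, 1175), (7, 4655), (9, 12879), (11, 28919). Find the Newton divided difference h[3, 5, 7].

305

h[3,5] = (1175 - 135) / (5 - 3) = 520
h[5,7] = (4655 - 1175) / (7 - 5) = 1740
h[3,5,7] = (1740 - 520) / (7 - 3) = 305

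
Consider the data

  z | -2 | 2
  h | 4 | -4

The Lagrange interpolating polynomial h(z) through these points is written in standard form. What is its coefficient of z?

The leading coefficient equals the top divided difference h[-2,2].
h[-2,2] = (-4 - 4) / (2 - (-2)) = -2

-2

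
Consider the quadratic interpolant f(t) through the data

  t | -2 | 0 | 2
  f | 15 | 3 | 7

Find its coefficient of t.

L_0(t) = t(t - 2) / [8] = (1/8)t^2 - (1/4)t
L_1(t) = (t + 2)(t - 2) / [-4] = -(1/4)t^2 + 1
L_2(t) = (t + 2)t / [8] = (1/8)t^2 + (1/4)t
f(t) = 15·L_0 + 3·L_1 + 7·L_2
Only the coefficient of t is needed; take it from each L_i and combine:
15·(-1/4) + 3·(0) + 7·(1/4) = -2

-2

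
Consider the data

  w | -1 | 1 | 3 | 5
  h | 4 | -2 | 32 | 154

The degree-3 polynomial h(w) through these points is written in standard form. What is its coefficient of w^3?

1

The leading coefficient equals the top divided difference h[-1,1,3,5].
h[-1,1] = (-2 - 4) / (1 - (-1)) = -3
h[1,3] = (32 - (-2)) / (3 - 1) = 17
h[3,5] = (154 - 32) / (5 - 3) = 61
h[-1,1,3] = (17 - (-3)) / (3 - (-1)) = 5
h[1,3,5] = (61 - 17) / (5 - 1) = 11
h[-1,1,3,5] = (11 - 5) / (5 - (-1)) = 1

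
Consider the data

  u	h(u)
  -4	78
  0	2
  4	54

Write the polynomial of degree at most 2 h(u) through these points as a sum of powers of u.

h(u) = 4u^2 - 3u + 2

Newton's divided differences:
h[-4,0] = (2 - 78) / (0 - (-4)) = -19
h[0,4] = (54 - 2) / (4 - 0) = 13
h[-4,0,4] = (13 - (-19)) / (4 - (-4)) = 4
h(u) = 78 + (-19)·(u + 4) + 4·(u + 4)u
Expanding: h(u) = 4u^2 - 3u + 2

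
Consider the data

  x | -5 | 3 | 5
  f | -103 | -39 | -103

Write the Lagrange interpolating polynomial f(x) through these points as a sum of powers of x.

L_0(x) = (x - 3)(x - 5) / [80] = (1/80)x^2 - (1/10)x + 3/16
L_1(x) = (x + 5)(x - 5) / [-16] = -(1/16)x^2 + 25/16
L_2(x) = (x + 5)(x - 3) / [20] = (1/20)x^2 + (1/10)x - 3/4
f(x) = (-103)·L_0 + (-39)·L_1 + (-103)·L_2
  (-103)·L_0(x) = -(103/80)x^2 + (103/10)x - 309/16
  (-39)·L_1(x) = (39/16)x^2 - 975/16
  (-103)·L_2(x) = -(103/20)x^2 - (103/10)x + 309/4
Adding term by term: -4x^2 - 3

f(x) = -4x^2 - 3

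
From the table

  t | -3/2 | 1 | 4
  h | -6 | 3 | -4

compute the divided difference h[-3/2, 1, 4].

-178/165

h[-3/2,1] = (3 - (-6)) / (1 - (-3/2)) = 18/5
h[1,4] = (-4 - 3) / (4 - 1) = -7/3
h[-3/2,1,4] = (-7/3 - 18/5) / (4 - (-3/2)) = -178/165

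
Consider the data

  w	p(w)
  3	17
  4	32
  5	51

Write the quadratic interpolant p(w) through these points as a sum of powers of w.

p(w) = 2w^2 + w - 4

L_0(w) = (w - 4)(w - 5) / [2] = (1/2)w^2 - (9/2)w + 10
L_1(w) = (w - 3)(w - 5) / [-1] = -w^2 + 8w - 15
L_2(w) = (w - 3)(w - 4) / [2] = (1/2)w^2 - (7/2)w + 6
p(w) = 17·L_0 + 32·L_1 + 51·L_2
  17·L_0(w) = (17/2)w^2 - (153/2)w + 170
  32·L_1(w) = -32w^2 + 256w - 480
  51·L_2(w) = (51/2)w^2 - (357/2)w + 306
Adding term by term: 2w^2 + w - 4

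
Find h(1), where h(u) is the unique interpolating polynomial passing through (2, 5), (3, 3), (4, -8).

Evaluate each Lagrange basis at u = 1:
L_0(1) = (-2)·(-3)/[(-1)·(-2)] = 3
L_1(1) = (-1)·(-3)/[(1)·(-1)] = -3
L_2(1) = (-1)·(-2)/[(2)·(1)] = 1
Sum: 5·(3) + 3·(-3) + (-8)·(1) = -2

-2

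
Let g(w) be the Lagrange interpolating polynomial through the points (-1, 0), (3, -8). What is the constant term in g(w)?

Build the Lagrange basis polynomials:
L_0(w) = (w - 3) / [-4] = -(1/4)w + 3/4
L_1(w) = (w + 1) / [4] = (1/4)w + 1/4
g(w) = 0·L_0 + (-8)·L_1
Only the constant term is needed; take it from each L_i and combine:
0·(3/4) + (-8)·(1/4) = -2

-2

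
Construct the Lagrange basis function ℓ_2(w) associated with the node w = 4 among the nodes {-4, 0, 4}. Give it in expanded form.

ℓ_2(w) = (1/32)w^2 + (1/8)w

ℓ_2(w) = (w + 4)w / [(8)·(4)]
       = (w^2 + 4w) / (32)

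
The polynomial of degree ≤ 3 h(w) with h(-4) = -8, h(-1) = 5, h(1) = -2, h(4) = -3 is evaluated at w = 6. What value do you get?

L_0(6) = (7)·(5)·(2)/[(-3)·(-5)·(-8)] = -7/12
L_1(6) = (10)·(5)·(2)/[(3)·(-2)·(-5)] = 10/3
L_2(6) = (10)·(7)·(2)/[(5)·(2)·(-3)] = -14/3
L_3(6) = (10)·(7)·(5)/[(8)·(5)·(3)] = 35/12
Sum: (-8)·(-7/12) + 5·(10/3) + (-2)·(-14/3) + (-3)·(35/12) = 263/12

263/12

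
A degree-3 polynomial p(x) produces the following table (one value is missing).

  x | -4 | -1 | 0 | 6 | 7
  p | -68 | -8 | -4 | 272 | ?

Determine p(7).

The 4 known values determine p uniquely (degree ≤ 3).
L_0(7) = (8)·(7)·(1)/[(-3)·(-4)·(-10)] = -7/15
L_1(7) = (11)·(7)·(1)/[(3)·(-1)·(-7)] = 11/3
L_2(7) = (11)·(8)·(1)/[(4)·(1)·(-6)] = -11/3
L_3(7) = (11)·(8)·(7)/[(10)·(7)·(6)] = 22/15
Sum: (-68)·(-7/15) + (-8)·(11/3) + (-4)·(-11/3) + 272·(22/15) = 416

416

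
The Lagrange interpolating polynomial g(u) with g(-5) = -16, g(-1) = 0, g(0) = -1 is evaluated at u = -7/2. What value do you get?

-25/4

L_0(-7/2) = (-5/2)·(-7/2)/[(-4)·(-5)] = 7/16
L_1(-7/2) = (3/2)·(-7/2)/[(4)·(-1)] = 21/16
L_2(-7/2) = (3/2)·(-5/2)/[(5)·(1)] = -3/4
Sum: (-16)·(7/16) + 0 + (-1)·(-3/4) = -25/4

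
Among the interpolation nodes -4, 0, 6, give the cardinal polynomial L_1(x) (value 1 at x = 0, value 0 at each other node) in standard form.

L_1(x) = -(1/24)x^2 + (1/12)x + 1

L_1(x) = (x + 4)(x - 6) / [(4)·(-6)]
       = (x^2 - 2x - 24) / (-24)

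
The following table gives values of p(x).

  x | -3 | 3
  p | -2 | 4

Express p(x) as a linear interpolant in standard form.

L_0(x) = (x - 3) / [-6] = -(1/6)x + 1/2
L_1(x) = (x + 3) / [6] = (1/6)x + 1/2
p(x) = (-2)·L_0 + 4·L_1
  (-2)·L_0(x) = (1/3)x - 1
  4·L_1(x) = (2/3)x + 2
Adding term by term: x + 1

p(x) = x + 1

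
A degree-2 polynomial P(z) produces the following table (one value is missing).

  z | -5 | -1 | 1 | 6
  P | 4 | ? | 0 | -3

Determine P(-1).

212/165

The 3 known values determine P uniquely (degree ≤ 2).
Evaluate each Lagrange basis at z = -1:
L_0(-1) = (-2)·(-7)/[(-6)·(-11)] = 7/33
L_1(-1) = (4)·(-7)/[(6)·(-5)] = 14/15
L_2(-1) = (4)·(-2)/[(11)·(5)] = -8/55
Sum: 4·(7/33) + 0 + (-3)·(-8/55) = 212/165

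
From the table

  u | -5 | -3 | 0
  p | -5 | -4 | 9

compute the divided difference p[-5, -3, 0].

23/30

p[-5,-3] = (-4 - (-5)) / (-3 - (-5)) = 1/2
p[-3,0] = (9 - (-4)) / (0 - (-3)) = 13/3
p[-5,-3,0] = (13/3 - 1/2) / (0 - (-5)) = 23/30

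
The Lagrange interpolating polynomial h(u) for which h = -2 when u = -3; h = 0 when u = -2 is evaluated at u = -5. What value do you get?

L_0(-5) = (-3)/[(-1)] = 3
L_1(-5) = (-2)/[(1)] = -2
Sum: (-2)·(3) + 0 = -6

-6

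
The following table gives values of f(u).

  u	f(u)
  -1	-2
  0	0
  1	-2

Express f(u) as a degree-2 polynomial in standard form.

f(u) = -2u^2

L_0(u) = u(u - 1) / [2] = (1/2)u^2 - (1/2)u
L_1(u) = (u + 1)(u - 1) / [-1] = -u^2 + 1
L_2(u) = (u + 1)u / [2] = (1/2)u^2 + (1/2)u
f(u) = (-2)·L_0 + 0·L_1 + (-2)·L_2
  (-2)·L_0(u) = -u^2 + u
  0·L_1(u) = 0
  (-2)·L_2(u) = -u^2 - u
Adding term by term: -2u^2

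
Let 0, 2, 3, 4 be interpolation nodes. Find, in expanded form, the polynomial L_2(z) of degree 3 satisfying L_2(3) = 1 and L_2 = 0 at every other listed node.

L_2(z) = z(z - 2)(z - 4) / [(3)·(1)·(-1)]
       = (z^3 - 6z^2 + 8z) / (-3)

L_2(z) = -(1/3)z^3 + 2z^2 - (8/3)z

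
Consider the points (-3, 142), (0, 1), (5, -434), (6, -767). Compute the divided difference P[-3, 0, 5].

P[-3,0] = (1 - 142) / (0 - (-3)) = -47
P[0,5] = (-434 - 1) / (5 - 0) = -87
P[-3,0,5] = (-87 - (-47)) / (5 - (-3)) = -5

-5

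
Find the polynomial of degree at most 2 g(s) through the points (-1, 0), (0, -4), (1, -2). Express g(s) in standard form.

Newton's divided differences:
g[-1,0] = (-4 - 0) / (0 - (-1)) = -4
g[0,1] = (-2 - (-4)) / (1 - 0) = 2
g[-1,0,1] = (2 - (-4)) / (1 - (-1)) = 3
g(s) = (-4)·(s + 1) + 3·(s + 1)s
Expanding: g(s) = 3s^2 - s - 4

g(s) = 3s^2 - s - 4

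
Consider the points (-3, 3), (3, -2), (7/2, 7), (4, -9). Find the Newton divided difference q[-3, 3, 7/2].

q[-3,3] = (-2 - 3) / (3 - (-3)) = -5/6
q[3,7/2] = (7 - (-2)) / (7/2 - 3) = 18
q[-3,3,7/2] = (18 - (-5/6)) / (7/2 - (-3)) = 113/39

113/39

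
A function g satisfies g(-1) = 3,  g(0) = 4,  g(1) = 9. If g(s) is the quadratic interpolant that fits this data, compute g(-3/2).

4

Evaluate each Lagrange basis at s = -3/2:
L_0(-3/2) = (-3/2)·(-5/2)/[(-1)·(-2)] = 15/8
L_1(-3/2) = (-1/2)·(-5/2)/[(1)·(-1)] = -5/4
L_2(-3/2) = (-1/2)·(-3/2)/[(2)·(1)] = 3/8
Sum: 3·(15/8) + 4·(-5/4) + 9·(3/8) = 4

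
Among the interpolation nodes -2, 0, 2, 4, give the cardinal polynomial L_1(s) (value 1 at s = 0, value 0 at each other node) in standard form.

L_1(s) = (s + 2)(s - 2)(s - 4) / [(2)·(-2)·(-4)]
       = (s^3 - 4s^2 - 4s + 16) / (16)

L_1(s) = (1/16)s^3 - (1/4)s^2 - (1/4)s + 1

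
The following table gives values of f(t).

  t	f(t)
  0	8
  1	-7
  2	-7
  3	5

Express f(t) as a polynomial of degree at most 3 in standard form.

Newton's divided differences:
f[0,1] = (-7 - 8) / (1 - 0) = -15
f[1,2] = (-7 - (-7)) / (2 - 1) = 0
f[2,3] = (5 - (-7)) / (3 - 2) = 12
f[0,1,2] = (0 - (-15)) / (2 - 0) = 15/2
f[1,2,3] = (12 - 0) / (3 - 1) = 6
f[0,1,2,3] = (6 - 15/2) / (3 - 0) = -1/2
f(t) = 8 + (-15)·t + (15/2)·t(t - 1) + (-1/2)·t(t - 1)(t - 2)
Expanding: f(t) = -(1/2)t^3 + 9t^2 - (47/2)t + 8

f(t) = -(1/2)t^3 + 9t^2 - (47/2)t + 8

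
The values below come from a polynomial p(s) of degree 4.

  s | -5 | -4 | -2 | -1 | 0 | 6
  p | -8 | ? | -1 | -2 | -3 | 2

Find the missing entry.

The 5 known values determine p uniquely (degree ≤ 4).
L_0(-4) = (-2)·(-3)·(-4)·(-10)/[(-3)·(-4)·(-5)·(-11)] = 4/11
L_1(-4) = (1)·(-3)·(-4)·(-10)/[(3)·(-1)·(-2)·(-8)] = 5/2
L_2(-4) = (1)·(-2)·(-4)·(-10)/[(4)·(1)·(-1)·(-7)] = -20/7
L_3(-4) = (1)·(-2)·(-3)·(-10)/[(5)·(2)·(1)·(-6)] = 1
L_4(-4) = (1)·(-2)·(-3)·(-4)/[(11)·(8)·(7)·(6)] = -1/154
Sum: (-8)·(4/11) + (-1)·(5/2) + (-2)·(-20/7) + (-3)·(1) + 2·(-1/154) = -417/154

-417/154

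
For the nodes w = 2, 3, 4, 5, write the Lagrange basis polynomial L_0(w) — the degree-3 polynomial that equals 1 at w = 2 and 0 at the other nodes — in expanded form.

L_0(w) = -(1/6)w^3 + 2w^2 - (47/6)w + 10

L_0(w) = (w - 3)(w - 4)(w - 5) / [(-1)·(-2)·(-3)]
       = (w^3 - 12w^2 + 47w - 60) / (-6)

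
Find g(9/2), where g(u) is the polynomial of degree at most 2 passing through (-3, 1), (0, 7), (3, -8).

Evaluate each Lagrange basis at u = 9/2:
L_0(9/2) = (9/2)·(3/2)/[(-3)·(-6)] = 3/8
L_1(9/2) = (15/2)·(3/2)/[(3)·(-3)] = -5/4
L_2(9/2) = (15/2)·(9/2)/[(6)·(3)] = 15/8
Sum: 1·(3/8) + 7·(-5/4) + (-8)·(15/8) = -187/8

-187/8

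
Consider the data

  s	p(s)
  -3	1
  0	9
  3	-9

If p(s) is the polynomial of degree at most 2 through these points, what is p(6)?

Using Newton's divided-difference form:
p[-3,0] = (9 - 1) / (0 - (-3)) = 8/3
p[0,3] = (-9 - 9) / (3 - 0) = -6
p[-3,0,3] = (-6 - 8/3) / (3 - (-3)) = -13/9
p(6) = 1 + (8/3)·(9) + (-13/9)·(9)·(6) = -53

-53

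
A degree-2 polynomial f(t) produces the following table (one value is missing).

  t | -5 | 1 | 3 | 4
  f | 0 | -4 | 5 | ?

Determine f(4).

183/16

The 3 known values determine f uniquely (degree ≤ 2).
Evaluate each Lagrange basis at t = 4:
L_0(4) = (3)·(1)/[(-6)·(-8)] = 1/16
L_1(4) = (9)·(1)/[(6)·(-2)] = -3/4
L_2(4) = (9)·(3)/[(8)·(2)] = 27/16
Sum: 0 + (-4)·(-3/4) + 5·(27/16) = 183/16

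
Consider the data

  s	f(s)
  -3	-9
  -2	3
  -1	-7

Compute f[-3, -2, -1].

-11

f[-3,-2] = (3 - (-9)) / (-2 - (-3)) = 12
f[-2,-1] = (-7 - 3) / (-1 - (-2)) = -10
f[-3,-2,-1] = (-10 - 12) / (-1 - (-3)) = -11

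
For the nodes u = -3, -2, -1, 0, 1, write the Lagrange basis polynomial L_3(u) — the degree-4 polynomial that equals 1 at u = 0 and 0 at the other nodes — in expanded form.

L_3(u) = (u + 3)(u + 2)(u + 1)(u - 1) / [(3)·(2)·(1)·(-1)]
       = (u^4 + 5u^3 + 5u^2 - 5u - 6) / (-6)

L_3(u) = -(1/6)u^4 - (5/6)u^3 - (5/6)u^2 + (5/6)u + 1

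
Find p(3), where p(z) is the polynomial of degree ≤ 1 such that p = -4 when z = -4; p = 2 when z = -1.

Evaluate each Lagrange basis at z = 3:
L_0(3) = (4)/[(-3)] = -4/3
L_1(3) = (7)/[(3)] = 7/3
Sum: (-4)·(-4/3) + 2·(7/3) = 10

10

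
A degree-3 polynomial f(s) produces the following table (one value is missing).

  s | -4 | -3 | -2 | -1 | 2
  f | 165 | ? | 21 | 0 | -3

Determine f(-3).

The 4 known values determine f uniquely (degree ≤ 3).
Evaluate each Lagrange basis at s = -3:
L_0(-3) = (-1)·(-2)·(-5)/[(-2)·(-3)·(-6)] = 5/18
L_1(-3) = (1)·(-2)·(-5)/[(2)·(-1)·(-4)] = 5/4
L_2(-3) = (1)·(-1)·(-5)/[(3)·(1)·(-3)] = -5/9
L_3(-3) = (1)·(-1)·(-2)/[(6)·(4)·(3)] = 1/36
Sum: 165·(5/18) + 21·(5/4) + 0 + (-3)·(1/36) = 72

72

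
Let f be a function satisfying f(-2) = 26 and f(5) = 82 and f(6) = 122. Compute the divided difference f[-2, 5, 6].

4

f[-2,5] = (82 - 26) / (5 - (-2)) = 8
f[5,6] = (122 - 82) / (6 - 5) = 40
f[-2,5,6] = (40 - 8) / (6 - (-2)) = 4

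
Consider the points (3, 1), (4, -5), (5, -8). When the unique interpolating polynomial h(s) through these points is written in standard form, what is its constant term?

37

Build the Lagrange basis polynomials:
L_0(s) = (s - 4)(s - 5) / [2] = (1/2)s^2 - (9/2)s + 10
L_1(s) = (s - 3)(s - 5) / [-1] = -s^2 + 8s - 15
L_2(s) = (s - 3)(s - 4) / [2] = (1/2)s^2 - (7/2)s + 6
h(s) = 1·L_0 + (-5)·L_1 + (-8)·L_2
Only the constant term is needed; take it from each L_i and combine:
1·(10) + (-5)·(-15) + (-8)·(6) = 37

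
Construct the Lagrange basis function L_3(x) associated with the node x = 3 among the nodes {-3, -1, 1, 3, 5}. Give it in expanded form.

L_3(x) = -(1/96)x^4 + (1/48)x^3 + (1/6)x^2 - (1/48)x - 5/32

L_3(x) = (x + 3)(x + 1)(x - 1)(x - 5) / [(6)·(4)·(2)·(-2)]
       = (x^4 - 2x^3 - 16x^2 + 2x + 15) / (-96)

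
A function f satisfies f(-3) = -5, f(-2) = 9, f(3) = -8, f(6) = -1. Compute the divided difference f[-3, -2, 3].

-29/10

f[-3,-2] = (9 - (-5)) / (-2 - (-3)) = 14
f[-2,3] = (-8 - 9) / (3 - (-2)) = -17/5
f[-3,-2,3] = (-17/5 - 14) / (3 - (-3)) = -29/10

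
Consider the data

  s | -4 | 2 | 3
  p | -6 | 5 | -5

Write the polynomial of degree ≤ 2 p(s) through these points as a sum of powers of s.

Newton's divided differences:
p[-4,2] = (5 - (-6)) / (2 - (-4)) = 11/6
p[2,3] = (-5 - 5) / (3 - 2) = -10
p[-4,2,3] = (-10 - 11/6) / (3 - (-4)) = -71/42
p(s) = -6 + (11/6)·(s + 4) + (-71/42)·(s + 4)(s - 2)
Expanding: p(s) = -(71/42)s^2 - (65/42)s + 104/7

p(s) = -(71/42)s^2 - (65/42)s + 104/7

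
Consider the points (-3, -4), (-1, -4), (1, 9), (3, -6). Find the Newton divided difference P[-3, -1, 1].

P[-3,-1] = (-4 - (-4)) / (-1 - (-3)) = 0
P[-1,1] = (9 - (-4)) / (1 - (-1)) = 13/2
P[-3,-1,1] = (13/2 - 0) / (1 - (-3)) = 13/8

13/8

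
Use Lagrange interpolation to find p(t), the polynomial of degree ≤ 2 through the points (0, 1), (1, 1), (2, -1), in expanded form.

p(t) = -t^2 + t + 1

Build the Lagrange basis polynomials:
L_0(t) = (t - 1)(t - 2) / [2] = (1/2)t^2 - (3/2)t + 1
L_1(t) = t(t - 2) / [-1] = -t^2 + 2t
L_2(t) = t(t - 1) / [2] = (1/2)t^2 - (1/2)t
p(t) = 1·L_0 + 1·L_1 + (-1)·L_2
  1·L_0(t) = (1/2)t^2 - (3/2)t + 1
  1·L_1(t) = -t^2 + 2t
  (-1)·L_2(t) = -(1/2)t^2 + (1/2)t
Adding term by term: -t^2 + t + 1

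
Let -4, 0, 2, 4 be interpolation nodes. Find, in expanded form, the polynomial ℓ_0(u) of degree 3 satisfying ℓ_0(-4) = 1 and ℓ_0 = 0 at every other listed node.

ℓ_0(u) = -(1/192)u^3 + (1/32)u^2 - (1/24)u

ℓ_0(u) = u(u - 2)(u - 4) / [(-4)·(-6)·(-8)]
       = (u^3 - 6u^2 + 8u) / (-192)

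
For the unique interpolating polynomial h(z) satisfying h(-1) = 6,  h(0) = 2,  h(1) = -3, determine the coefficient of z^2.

L_0(z) = z(z - 1) / [2] = (1/2)z^2 - (1/2)z
L_1(z) = (z + 1)(z - 1) / [-1] = -z^2 + 1
L_2(z) = (z + 1)z / [2] = (1/2)z^2 + (1/2)z
h(z) = 6·L_0 + 2·L_1 + (-3)·L_2
Only the coefficient of z^2 is needed; take it from each L_i and combine:
6·(1/2) + 2·(-1) + (-3)·(1/2) = -1/2

-1/2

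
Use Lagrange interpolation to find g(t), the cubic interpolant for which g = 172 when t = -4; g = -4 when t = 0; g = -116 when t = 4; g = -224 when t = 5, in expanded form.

g(t) = -2t^3 + 2t^2 - 4t - 4

Build the Lagrange basis polynomials:
L_0(t) = t(t - 4)(t - 5) / [-288] = -(1/288)t^3 + (1/32)t^2 - (5/72)t
L_1(t) = (t + 4)(t - 4)(t - 5) / [80] = (1/80)t^3 - (1/16)t^2 - (1/5)t + 1
L_2(t) = (t + 4)t(t - 5) / [-32] = -(1/32)t^3 + (1/32)t^2 + (5/8)t
L_3(t) = (t + 4)t(t - 4) / [45] = (1/45)t^3 - (16/45)t
g(t) = 172·L_0 + (-4)·L_1 + (-116)·L_2 + (-224)·L_3
  172·L_0(t) = -(43/72)t^3 + (43/8)t^2 - (215/18)t
  (-4)·L_1(t) = -(1/20)t^3 + (1/4)t^2 + (4/5)t - 4
  (-116)·L_2(t) = (29/8)t^3 - (29/8)t^2 - (145/2)t
  (-224)·L_3(t) = -(224/45)t^3 + (3584/45)t
Adding term by term: -2t^3 + 2t^2 - 4t - 4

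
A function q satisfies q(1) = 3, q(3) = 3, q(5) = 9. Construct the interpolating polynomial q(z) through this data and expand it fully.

Build the Lagrange basis polynomials:
L_0(z) = (z - 3)(z - 5) / [8] = (1/8)z^2 - z + 15/8
L_1(z) = (z - 1)(z - 5) / [-4] = -(1/4)z^2 + (3/2)z - 5/4
L_2(z) = (z - 1)(z - 3) / [8] = (1/8)z^2 - (1/2)z + 3/8
q(z) = 3·L_0 + 3·L_1 + 9·L_2
  3·L_0(z) = (3/8)z^2 - 3z + 45/8
  3·L_1(z) = -(3/4)z^2 + (9/2)z - 15/4
  9·L_2(z) = (9/8)z^2 - (9/2)z + 27/8
Adding term by term: (3/4)z^2 - 3z + 21/4

q(z) = (3/4)z^2 - 3z + 21/4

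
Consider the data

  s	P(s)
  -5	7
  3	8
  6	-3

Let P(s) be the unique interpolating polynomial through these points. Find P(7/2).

6967/1056

Using Newton's divided-difference form:
P[-5,3] = (8 - 7) / (3 - (-5)) = 1/8
P[3,6] = (-3 - 8) / (6 - 3) = -11/3
P[-5,3,6] = (-11/3 - 1/8) / (6 - (-5)) = -91/264
P(7/2) = 7 + (1/8)·(17/2) + (-91/264)·(17/2)·(1/2) = 6967/1056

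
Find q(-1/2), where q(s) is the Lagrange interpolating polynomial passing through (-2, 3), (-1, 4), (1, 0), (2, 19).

3/2

Evaluate each Lagrange basis at s = -1/2:
L_0(-1/2) = (1/2)·(-3/2)·(-5/2)/[(-1)·(-3)·(-4)] = -5/32
L_1(-1/2) = (3/2)·(-3/2)·(-5/2)/[(1)·(-2)·(-3)] = 15/16
L_2(-1/2) = (3/2)·(1/2)·(-5/2)/[(3)·(2)·(-1)] = 5/16
L_3(-1/2) = (3/2)·(1/2)·(-3/2)/[(4)·(3)·(1)] = -3/32
Sum: 3·(-5/32) + 4·(15/16) + 0 + 19·(-3/32) = 3/2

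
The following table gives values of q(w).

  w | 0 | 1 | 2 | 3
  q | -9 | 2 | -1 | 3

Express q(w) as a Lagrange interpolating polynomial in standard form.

Build the Lagrange basis polynomials:
L_0(w) = (w - 1)(w - 2)(w - 3) / [-6] = -(1/6)w^3 + w^2 - (11/6)w + 1
L_1(w) = w(w - 2)(w - 3) / [2] = (1/2)w^3 - (5/2)w^2 + 3w
L_2(w) = w(w - 1)(w - 3) / [-2] = -(1/2)w^3 + 2w^2 - (3/2)w
L_3(w) = w(w - 1)(w - 2) / [6] = (1/6)w^3 - (1/2)w^2 + (1/3)w
q(w) = (-9)·L_0 + 2·L_1 + (-1)·L_2 + 3·L_3
  (-9)·L_0(w) = (3/2)w^3 - 9w^2 + (33/2)w - 9
  2·L_1(w) = w^3 - 5w^2 + 6w
  (-1)·L_2(w) = (1/2)w^3 - 2w^2 + (3/2)w
  3·L_3(w) = (1/2)w^3 - (3/2)w^2 + w
Adding term by term: (7/2)w^3 - (35/2)w^2 + 25w - 9

q(w) = (7/2)w^3 - (35/2)w^2 + 25w - 9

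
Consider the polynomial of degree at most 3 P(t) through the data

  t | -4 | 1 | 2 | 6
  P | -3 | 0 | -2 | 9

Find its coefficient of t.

-25/12

Build the Lagrange basis polynomials:
L_0(t) = (t - 1)(t - 2)(t - 6) / [-300] = -(1/300)t^3 + (3/100)t^2 - (1/15)t + 1/25
L_1(t) = (t + 4)(t - 2)(t - 6) / [25] = (1/25)t^3 - (4/25)t^2 - (4/5)t + 48/25
L_2(t) = (t + 4)(t - 1)(t - 6) / [-24] = -(1/24)t^3 + (1/8)t^2 + (11/12)t - 1
L_3(t) = (t + 4)(t - 1)(t - 2) / [200] = (1/200)t^3 + (1/200)t^2 - (1/20)t + 1/25
P(t) = (-3)·L_0 + 0·L_1 + (-2)·L_2 + 9·L_3
Only the coefficient of t is needed; take it from each L_i and combine:
(-3)·(-1/15) + 0·(-4/5) + (-2)·(11/12) + 9·(-1/20) = -25/12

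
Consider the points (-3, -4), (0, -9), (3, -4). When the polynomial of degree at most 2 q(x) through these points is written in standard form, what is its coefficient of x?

Build the Lagrange basis polynomials:
L_0(x) = x(x - 3) / [18] = (1/18)x^2 - (1/6)x
L_1(x) = (x + 3)(x - 3) / [-9] = -(1/9)x^2 + 1
L_2(x) = (x + 3)x / [18] = (1/18)x^2 + (1/6)x
q(x) = (-4)·L_0 + (-9)·L_1 + (-4)·L_2
Only the coefficient of x is needed; take it from each L_i and combine:
(-4)·(-1/6) + (-9)·(0) + (-4)·(1/6) = 0

0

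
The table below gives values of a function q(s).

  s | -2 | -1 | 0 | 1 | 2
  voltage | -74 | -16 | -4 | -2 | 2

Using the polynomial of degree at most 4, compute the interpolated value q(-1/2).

-113/16

Evaluate each Lagrange basis at s = -1/2:
L_0(-1/2) = (1/2)·(-1/2)·(-3/2)·(-5/2)/[(-1)·(-2)·(-3)·(-4)] = -5/128
L_1(-1/2) = (3/2)·(-1/2)·(-3/2)·(-5/2)/[(1)·(-1)·(-2)·(-3)] = 15/32
L_2(-1/2) = (3/2)·(1/2)·(-3/2)·(-5/2)/[(2)·(1)·(-1)·(-2)] = 45/64
L_3(-1/2) = (3/2)·(1/2)·(-1/2)·(-5/2)/[(3)·(2)·(1)·(-1)] = -5/32
L_4(-1/2) = (3/2)·(1/2)·(-1/2)·(-3/2)/[(4)·(3)·(2)·(1)] = 3/128
Sum: (-74)·(-5/128) + (-16)·(15/32) + (-4)·(45/64) + (-2)·(-5/32) + 2·(3/128) = -113/16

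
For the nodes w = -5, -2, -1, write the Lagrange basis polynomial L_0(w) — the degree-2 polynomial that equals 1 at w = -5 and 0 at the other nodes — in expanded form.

L_0(w) = (1/12)w^2 + (1/4)w + 1/6

L_0(w) = (w + 2)(w + 1) / [(-3)·(-4)]
       = (w^2 + 3w + 2) / (12)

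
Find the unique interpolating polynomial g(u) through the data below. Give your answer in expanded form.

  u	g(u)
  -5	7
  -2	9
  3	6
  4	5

g(u) = (11/1080)u^3 - (127/1080)u^2 - (299/540)u + 76/9

L_0(u) = (u + 2)(u - 3)(u - 4) / [-216] = -(1/216)u^3 + (5/216)u^2 + (1/108)u - 1/9
L_1(u) = (u + 5)(u - 3)(u - 4) / [90] = (1/90)u^3 - (1/45)u^2 - (23/90)u + 2/3
L_2(u) = (u + 5)(u + 2)(u - 4) / [-40] = -(1/40)u^3 - (3/40)u^2 + (9/20)u + 1
L_3(u) = (u + 5)(u + 2)(u - 3) / [54] = (1/54)u^3 + (2/27)u^2 - (11/54)u - 5/9
g(u) = 7·L_0 + 9·L_1 + 6·L_2 + 5·L_3
  7·L_0(u) = -(7/216)u^3 + (35/216)u^2 + (7/108)u - 7/9
  9·L_1(u) = (1/10)u^3 - (1/5)u^2 - (23/10)u + 6
  6·L_2(u) = -(3/20)u^3 - (9/20)u^2 + (27/10)u + 6
  5·L_3(u) = (5/54)u^3 + (10/27)u^2 - (55/54)u - 25/9
Adding term by term: (11/1080)u^3 - (127/1080)u^2 - (299/540)u + 76/9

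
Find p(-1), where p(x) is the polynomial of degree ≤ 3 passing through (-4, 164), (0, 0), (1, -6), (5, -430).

Using Newton's divided-difference form:
p[-4,0] = (0 - 164) / (0 - (-4)) = -41
p[0,1] = (-6 - 0) / (1 - 0) = -6
p[1,5] = (-430 - (-6)) / (5 - 1) = -106
p[-4,0,1] = (-6 - (-41)) / (1 - (-4)) = 7
p[0,1,5] = (-106 - (-6)) / (5 - 0) = -20
p[-4,0,1,5] = (-20 - 7) / (5 - (-4)) = -3
p(-1) = 164 + (-41)·(3) + 7·(3)·(-1) + (-3)·(3)·(-1)·(-2) = 2

2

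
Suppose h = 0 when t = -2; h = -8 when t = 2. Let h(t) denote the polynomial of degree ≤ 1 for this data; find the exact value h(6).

Evaluate each Lagrange basis at t = 6:
L_0(6) = (4)/[(-4)] = -1
L_1(6) = (8)/[(4)] = 2
Sum: 0 + (-8)·(2) = -16

-16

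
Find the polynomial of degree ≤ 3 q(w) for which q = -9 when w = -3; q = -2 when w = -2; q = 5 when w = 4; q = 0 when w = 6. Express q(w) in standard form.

q(w) = (1/24)w^3 - (19/24)w^2 + (9/4)w + 6

Build the Lagrange basis polynomials:
L_0(w) = (w + 2)(w - 4)(w - 6) / [-63] = -(1/63)w^3 + (8/63)w^2 - (4/63)w - 16/21
L_1(w) = (w + 3)(w - 4)(w - 6) / [48] = (1/48)w^3 - (7/48)w^2 - (1/8)w + 3/2
L_2(w) = (w + 3)(w + 2)(w - 6) / [-84] = -(1/84)w^3 + (1/84)w^2 + (2/7)w + 3/7
L_3(w) = (w + 3)(w + 2)(w - 4) / [144] = (1/144)w^3 + (1/144)w^2 - (7/72)w - 1/6
q(w) = (-9)·L_0 + (-2)·L_1 + 5·L_2 + 0·L_3
  (-9)·L_0(w) = (1/7)w^3 - (8/7)w^2 + (4/7)w + 48/7
  (-2)·L_1(w) = -(1/24)w^3 + (7/24)w^2 + (1/4)w - 3
  5·L_2(w) = -(5/84)w^3 + (5/84)w^2 + (10/7)w + 15/7
  0·L_3(w) = 0
Adding term by term: (1/24)w^3 - (19/24)w^2 + (9/4)w + 6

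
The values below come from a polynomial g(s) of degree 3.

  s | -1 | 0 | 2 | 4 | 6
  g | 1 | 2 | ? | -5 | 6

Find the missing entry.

The 4 known values determine g uniquely (degree ≤ 3).
L_0(2) = (2)·(-2)·(-4)/[(-1)·(-5)·(-7)] = -16/35
L_1(2) = (3)·(-2)·(-4)/[(1)·(-4)·(-6)] = 1
L_2(2) = (3)·(2)·(-4)/[(5)·(4)·(-2)] = 3/5
L_3(2) = (3)·(2)·(-2)/[(7)·(6)·(2)] = -1/7
Sum: 1·(-16/35) + 2·(1) + (-5)·(3/5) + 6·(-1/7) = -81/35

-81/35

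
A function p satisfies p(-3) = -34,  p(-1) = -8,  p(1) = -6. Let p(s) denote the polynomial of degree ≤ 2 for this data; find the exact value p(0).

-4

Evaluate each Lagrange basis at s = 0:
L_0(0) = (1)·(-1)/[(-2)·(-4)] = -1/8
L_1(0) = (3)·(-1)/[(2)·(-2)] = 3/4
L_2(0) = (3)·(1)/[(4)·(2)] = 3/8
Sum: (-34)·(-1/8) + (-8)·(3/4) + (-6)·(3/8) = -4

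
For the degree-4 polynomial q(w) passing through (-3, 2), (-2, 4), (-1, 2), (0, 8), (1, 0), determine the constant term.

8

Build the Lagrange basis polynomials:
L_0(w) = (w + 2)(w + 1)w(w - 1) / [24] = (1/24)w^4 + (1/12)w^3 - (1/24)w^2 - (1/12)w
L_1(w) = (w + 3)(w + 1)w(w - 1) / [-6] = -(1/6)w^4 - (1/2)w^3 + (1/6)w^2 + (1/2)w
L_2(w) = (w + 3)(w + 2)w(w - 1) / [4] = (1/4)w^4 + w^3 + (1/4)w^2 - (3/2)w
L_3(w) = (w + 3)(w + 2)(w + 1)(w - 1) / [-6] = -(1/6)w^4 - (5/6)w^3 - (5/6)w^2 + (5/6)w + 1
L_4(w) = (w + 3)(w + 2)(w + 1)w / [24] = (1/24)w^4 + (1/4)w^3 + (11/24)w^2 + (1/4)w
q(w) = 2·L_0 + 4·L_1 + 2·L_2 + 8·L_3 + 0·L_4
Only the constant term is needed; take it from each L_i and combine:
2·(0) + 4·(0) + 2·(0) + 8·(1) + 0·(0) = 8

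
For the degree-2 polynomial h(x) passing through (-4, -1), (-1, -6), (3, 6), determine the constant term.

-5

Build the Lagrange basis polynomials:
L_0(x) = (x + 1)(x - 3) / [21] = (1/21)x^2 - (2/21)x - 1/7
L_1(x) = (x + 4)(x - 3) / [-12] = -(1/12)x^2 - (1/12)x + 1
L_2(x) = (x + 4)(x + 1) / [28] = (1/28)x^2 + (5/28)x + 1/7
h(x) = (-1)·L_0 + (-6)·L_1 + 6·L_2
Only the constant term is needed; take it from each L_i and combine:
(-1)·(-1/7) + (-6)·(1) + 6·(1/7) = -5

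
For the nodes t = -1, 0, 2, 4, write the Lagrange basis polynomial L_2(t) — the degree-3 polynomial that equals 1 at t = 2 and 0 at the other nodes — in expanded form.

L_2(t) = (t + 1)t(t - 4) / [(3)·(2)·(-2)]
       = (t^3 - 3t^2 - 4t) / (-12)

L_2(t) = -(1/12)t^3 + (1/4)t^2 + (1/3)t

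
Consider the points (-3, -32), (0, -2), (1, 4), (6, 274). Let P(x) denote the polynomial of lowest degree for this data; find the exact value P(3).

46

Evaluate each Lagrange basis at x = 3:
L_0(3) = (3)·(2)·(-3)/[(-3)·(-4)·(-9)] = 1/6
L_1(3) = (6)·(2)·(-3)/[(3)·(-1)·(-6)] = -2
L_2(3) = (6)·(3)·(-3)/[(4)·(1)·(-5)] = 27/10
L_3(3) = (6)·(3)·(2)/[(9)·(6)·(5)] = 2/15
Sum: (-32)·(1/6) + (-2)·(-2) + 4·(27/10) + 274·(2/15) = 46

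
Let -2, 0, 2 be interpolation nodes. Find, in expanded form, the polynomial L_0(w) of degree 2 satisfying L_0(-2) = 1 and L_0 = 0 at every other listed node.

L_0(w) = (1/8)w^2 - (1/4)w

L_0(w) = w(w - 2) / [(-2)·(-4)]
       = (w^2 - 2w) / (8)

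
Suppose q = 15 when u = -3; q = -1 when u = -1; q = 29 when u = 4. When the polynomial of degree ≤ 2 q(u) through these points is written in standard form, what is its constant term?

Build the Lagrange basis polynomials:
L_0(u) = (u + 1)(u - 4) / [14] = (1/14)u^2 - (3/14)u - 2/7
L_1(u) = (u + 3)(u - 4) / [-10] = -(1/10)u^2 + (1/10)u + 6/5
L_2(u) = (u + 3)(u + 1) / [35] = (1/35)u^2 + (4/35)u + 3/35
q(u) = 15·L_0 + (-1)·L_1 + 29·L_2
Only the constant term is needed; take it from each L_i and combine:
15·(-2/7) + (-1)·(6/5) + 29·(3/35) = -3

-3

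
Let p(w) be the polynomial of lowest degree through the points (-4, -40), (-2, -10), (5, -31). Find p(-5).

L_0(-5) = (-3)·(-10)/[(-2)·(-9)] = 5/3
L_1(-5) = (-1)·(-10)/[(2)·(-7)] = -5/7
L_2(-5) = (-1)·(-3)/[(9)·(7)] = 1/21
Sum: (-40)·(5/3) + (-10)·(-5/7) + (-31)·(1/21) = -61

-61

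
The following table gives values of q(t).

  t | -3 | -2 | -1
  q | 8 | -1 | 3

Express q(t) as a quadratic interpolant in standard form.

q(t) = (13/2)t^2 + (47/2)t + 20

Newton's divided differences:
q[-3,-2] = (-1 - 8) / (-2 - (-3)) = -9
q[-2,-1] = (3 - (-1)) / (-1 - (-2)) = 4
q[-3,-2,-1] = (4 - (-9)) / (-1 - (-3)) = 13/2
q(t) = 8 + (-9)·(t + 3) + (13/2)·(t + 3)(t + 2)
Expanding: q(t) = (13/2)t^2 + (47/2)t + 20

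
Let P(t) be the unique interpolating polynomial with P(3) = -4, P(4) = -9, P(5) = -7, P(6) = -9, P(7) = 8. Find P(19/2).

L_0(19/2) = (11/2)·(9/2)·(7/2)·(5/2)/[(-1)·(-2)·(-3)·(-4)] = 1155/128
L_1(19/2) = (13/2)·(9/2)·(7/2)·(5/2)/[(1)·(-1)·(-2)·(-3)] = -1365/32
L_2(19/2) = (13/2)·(11/2)·(7/2)·(5/2)/[(2)·(1)·(-1)·(-2)] = 5005/64
L_3(19/2) = (13/2)·(11/2)·(9/2)·(5/2)/[(3)·(2)·(1)·(-1)] = -2145/32
L_4(19/2) = (13/2)·(11/2)·(9/2)·(7/2)/[(4)·(3)·(2)·(1)] = 3003/128
Sum: (-4)·(1155/128) + (-9)·(-1365/32) + (-7)·(5005/64) + (-9)·(-2145/32) + 8·(3003/128) = 37847/64

37847/64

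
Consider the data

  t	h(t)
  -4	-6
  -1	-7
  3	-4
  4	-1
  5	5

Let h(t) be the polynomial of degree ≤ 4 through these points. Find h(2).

L_0(2) = (3)·(-1)·(-2)·(-3)/[(-3)·(-7)·(-8)·(-9)] = -1/84
L_1(2) = (6)·(-1)·(-2)·(-3)/[(3)·(-4)·(-5)·(-6)] = 1/10
L_2(2) = (6)·(3)·(-2)·(-3)/[(7)·(4)·(-1)·(-2)] = 27/14
L_3(2) = (6)·(3)·(-1)·(-3)/[(8)·(5)·(1)·(-1)] = -27/20
L_4(2) = (6)·(3)·(-1)·(-2)/[(9)·(6)·(2)·(1)] = 1/3
Sum: (-6)·(-1/84) + (-7)·(1/10) + (-4)·(27/14) + (-1)·(-27/20) + 5·(1/3) = -2237/420

-2237/420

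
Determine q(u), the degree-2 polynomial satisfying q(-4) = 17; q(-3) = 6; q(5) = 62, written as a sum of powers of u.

Newton's divided differences:
q[-4,-3] = (6 - 17) / (-3 - (-4)) = -11
q[-3,5] = (62 - 6) / (5 - (-3)) = 7
q[-4,-3,5] = (7 - (-11)) / (5 - (-4)) = 2
q(u) = 17 + (-11)·(u + 4) + 2·(u + 4)(u + 3)
Expanding: q(u) = 2u^2 + 3u - 3

q(u) = 2u^2 + 3u - 3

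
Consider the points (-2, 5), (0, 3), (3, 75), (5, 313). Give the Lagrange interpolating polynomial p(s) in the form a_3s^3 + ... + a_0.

p(s) = 2s^3 + 3s^2 - 3s + 3

L_0(s) = s(s - 3)(s - 5) / [-70] = -(1/70)s^3 + (4/35)s^2 - (3/14)s
L_1(s) = (s + 2)(s - 3)(s - 5) / [30] = (1/30)s^3 - (1/5)s^2 - (1/30)s + 1
L_2(s) = (s + 2)s(s - 5) / [-30] = -(1/30)s^3 + (1/10)s^2 + (1/3)s
L_3(s) = (s + 2)s(s - 3) / [70] = (1/70)s^3 - (1/70)s^2 - (3/35)s
p(s) = 5·L_0 + 3·L_1 + 75·L_2 + 313·L_3
  5·L_0(s) = -(1/14)s^3 + (4/7)s^2 - (15/14)s
  3·L_1(s) = (1/10)s^3 - (3/5)s^2 - (1/10)s + 3
  75·L_2(s) = -(5/2)s^3 + (15/2)s^2 + 25s
  313·L_3(s) = (313/70)s^3 - (313/70)s^2 - (939/35)s
Adding term by term: 2s^3 + 3s^2 - 3s + 3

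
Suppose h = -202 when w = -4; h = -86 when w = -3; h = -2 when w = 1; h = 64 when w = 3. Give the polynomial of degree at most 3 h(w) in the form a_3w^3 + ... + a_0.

h(w) = 3w^3 - w^2 - 2w - 2

Build the Lagrange basis polynomials:
L_0(w) = (w + 3)(w - 1)(w - 3) / [-35] = -(1/35)w^3 + (1/35)w^2 + (9/35)w - 9/35
L_1(w) = (w + 4)(w - 1)(w - 3) / [24] = (1/24)w^3 - (13/24)w + 1/2
L_2(w) = (w + 4)(w + 3)(w - 3) / [-40] = -(1/40)w^3 - (1/10)w^2 + (9/40)w + 9/10
L_3(w) = (w + 4)(w + 3)(w - 1) / [84] = (1/84)w^3 + (1/14)w^2 + (5/84)w - 1/7
h(w) = (-202)·L_0 + (-86)·L_1 + (-2)·L_2 + 64·L_3
  (-202)·L_0(w) = (202/35)w^3 - (202/35)w^2 - (1818/35)w + 1818/35
  (-86)·L_1(w) = -(43/12)w^3 + (559/12)w - 43
  (-2)·L_2(w) = (1/20)w^3 + (1/5)w^2 - (9/20)w - 9/5
  64·L_3(w) = (16/21)w^3 + (32/7)w^2 + (80/21)w - 64/7
Adding term by term: 3w^3 - w^2 - 2w - 2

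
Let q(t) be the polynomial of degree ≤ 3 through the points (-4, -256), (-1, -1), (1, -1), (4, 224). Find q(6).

L_0(6) = (7)·(5)·(2)/[(-3)·(-5)·(-8)] = -7/12
L_1(6) = (10)·(5)·(2)/[(3)·(-2)·(-5)] = 10/3
L_2(6) = (10)·(7)·(2)/[(5)·(2)·(-3)] = -14/3
L_3(6) = (10)·(7)·(5)/[(8)·(5)·(3)] = 35/12
Sum: (-256)·(-7/12) + (-1)·(10/3) + (-1)·(-14/3) + 224·(35/12) = 804

804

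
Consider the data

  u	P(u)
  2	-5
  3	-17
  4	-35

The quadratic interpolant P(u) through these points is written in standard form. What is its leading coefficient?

The leading coefficient equals the top divided difference P[2,3,4].
P[2,3] = (-17 - (-5)) / (3 - 2) = -12
P[3,4] = (-35 - (-17)) / (4 - 3) = -18
P[2,3,4] = (-18 - (-12)) / (4 - 2) = -3

-3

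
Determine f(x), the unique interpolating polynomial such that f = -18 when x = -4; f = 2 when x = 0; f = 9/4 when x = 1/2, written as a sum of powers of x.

f(x) = -x^2 + x + 2

Build the Lagrange basis polynomials:
L_0(x) = x(x - 1/2) / [18] = (1/18)x^2 - (1/36)x
L_1(x) = (x + 4)(x - 1/2) / [-2] = -(1/2)x^2 - (7/4)x + 1
L_2(x) = (x + 4)x / [9/4] = (4/9)x^2 + (16/9)x
f(x) = (-18)·L_0 + 2·L_1 + (9/4)·L_2
  (-18)·L_0(x) = -x^2 + (1/2)x
  2·L_1(x) = -x^2 - (7/2)x + 2
  (9/4)·L_2(x) = x^2 + 4x
Adding term by term: -x^2 + x + 2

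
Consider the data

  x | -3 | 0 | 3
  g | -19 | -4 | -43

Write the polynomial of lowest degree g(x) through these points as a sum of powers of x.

g(x) = -3x^2 - 4x - 4

Build the Lagrange basis polynomials:
L_0(x) = x(x - 3) / [18] = (1/18)x^2 - (1/6)x
L_1(x) = (x + 3)(x - 3) / [-9] = -(1/9)x^2 + 1
L_2(x) = (x + 3)x / [18] = (1/18)x^2 + (1/6)x
g(x) = (-19)·L_0 + (-4)·L_1 + (-43)·L_2
  (-19)·L_0(x) = -(19/18)x^2 + (19/6)x
  (-4)·L_1(x) = (4/9)x^2 - 4
  (-43)·L_2(x) = -(43/18)x^2 - (43/6)x
Adding term by term: -3x^2 - 4x - 4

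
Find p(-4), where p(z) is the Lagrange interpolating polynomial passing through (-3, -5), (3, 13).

-8

Evaluate each Lagrange basis at z = -4:
L_0(-4) = (-7)/[(-6)] = 7/6
L_1(-4) = (-1)/[(6)] = -1/6
Sum: (-5)·(7/6) + 13·(-1/6) = -8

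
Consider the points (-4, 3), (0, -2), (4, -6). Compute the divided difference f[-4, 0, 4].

1/32

f[-4,0] = (-2 - 3) / (0 - (-4)) = -5/4
f[0,4] = (-6 - (-2)) / (4 - 0) = -1
f[-4,0,4] = (-1 - (-5/4)) / (4 - (-4)) = 1/32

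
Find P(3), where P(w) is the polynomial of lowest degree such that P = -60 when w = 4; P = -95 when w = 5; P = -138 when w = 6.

Using Newton's divided-difference form:
P[4,5] = (-95 - (-60)) / (5 - 4) = -35
P[5,6] = (-138 - (-95)) / (6 - 5) = -43
P[4,5,6] = (-43 - (-35)) / (6 - 4) = -4
P(3) = -60 + (-35)·(-1) + (-4)·(-1)·(-2) = -33

-33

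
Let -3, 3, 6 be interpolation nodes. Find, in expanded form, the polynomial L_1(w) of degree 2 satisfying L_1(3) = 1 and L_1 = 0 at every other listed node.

L_1(w) = (w + 3)(w - 6) / [(6)·(-3)]
       = (w^2 - 3w - 18) / (-18)

L_1(w) = -(1/18)w^2 + (1/6)w + 1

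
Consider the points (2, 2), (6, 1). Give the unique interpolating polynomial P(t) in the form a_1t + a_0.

L_0(t) = (t - 6) / [-4] = -(1/4)t + 3/2
L_1(t) = (t - 2) / [4] = (1/4)t - 1/2
P(t) = 2·L_0 + 1·L_1
  2·L_0(t) = -(1/2)t + 3
  1·L_1(t) = (1/4)t - 1/2
Adding term by term: -(1/4)t + 5/2

P(t) = -(1/4)t + 5/2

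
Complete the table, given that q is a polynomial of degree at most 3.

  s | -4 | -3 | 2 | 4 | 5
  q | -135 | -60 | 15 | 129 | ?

The 4 known values determine q uniquely (degree ≤ 3).
Evaluate each Lagrange basis at s = 5:
L_0(5) = (8)·(3)·(1)/[(-1)·(-6)·(-8)] = -1/2
L_1(5) = (9)·(3)·(1)/[(1)·(-5)·(-7)] = 27/35
L_2(5) = (9)·(8)·(1)/[(6)·(5)·(-2)] = -6/5
L_3(5) = (9)·(8)·(3)/[(8)·(7)·(2)] = 27/14
Sum: (-135)·(-1/2) + (-60)·(27/35) + 15·(-6/5) + 129·(27/14) = 252

252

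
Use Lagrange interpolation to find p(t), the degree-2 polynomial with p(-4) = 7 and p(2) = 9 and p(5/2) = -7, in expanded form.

p(t) = -(194/39)t^2 - (125/13)t + 1877/39

Build the Lagrange basis polynomials:
L_0(t) = (t - 2)(t - 5/2) / [39] = (1/39)t^2 - (3/26)t + 5/39
L_1(t) = (t + 4)(t - 5/2) / [-3] = -(1/3)t^2 - (1/2)t + 10/3
L_2(t) = (t + 4)(t - 2) / [13/4] = (4/13)t^2 + (8/13)t - 32/13
p(t) = 7·L_0 + 9·L_1 + (-7)·L_2
  7·L_0(t) = (7/39)t^2 - (21/26)t + 35/39
  9·L_1(t) = -3t^2 - (9/2)t + 30
  (-7)·L_2(t) = -(28/13)t^2 - (56/13)t + 224/13
Adding term by term: -(194/39)t^2 - (125/13)t + 1877/39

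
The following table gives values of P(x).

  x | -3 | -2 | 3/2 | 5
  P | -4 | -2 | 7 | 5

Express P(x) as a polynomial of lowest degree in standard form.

P(x) = -(127/1764)x^3 - (1/8)x^2 + (9677/3528)x + 2005/588

Newton's divided differences:
P[-3,-2] = (-2 - (-4)) / (-2 - (-3)) = 2
P[-2,3/2] = (7 - (-2)) / (3/2 - (-2)) = 18/7
P[3/2,5] = (5 - 7) / (5 - 3/2) = -4/7
P[-3,-2,3/2] = (18/7 - 2) / (3/2 - (-3)) = 8/63
P[-2,3/2,5] = (-4/7 - 18/7) / (5 - (-2)) = -22/49
P[-3,-2,3/2,5] = (-22/49 - 8/63) / (5 - (-3)) = -127/1764
P(x) = -4 + 2·(x + 3) + (8/63)·(x + 3)(x + 2) + (-127/1764)·(x + 3)(x + 2)(x - 3/2)
Expanding: P(x) = -(127/1764)x^3 - (1/8)x^2 + (9677/3528)x + 2005/588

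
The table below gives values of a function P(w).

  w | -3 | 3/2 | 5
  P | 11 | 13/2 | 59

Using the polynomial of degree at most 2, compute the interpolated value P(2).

11

L_0(2) = (1/2)·(-3)/[(-9/2)·(-8)] = -1/24
L_1(2) = (5)·(-3)/[(9/2)·(-7/2)] = 20/21
L_2(2) = (5)·(1/2)/[(8)·(7/2)] = 5/56
Sum: 11·(-1/24) + 13/2·(20/21) + 59·(5/56) = 11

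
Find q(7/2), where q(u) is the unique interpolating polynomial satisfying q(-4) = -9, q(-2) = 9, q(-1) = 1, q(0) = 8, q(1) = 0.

Evaluate each Lagrange basis at u = 7/2:
L_0(7/2) = (11/2)·(9/2)·(7/2)·(5/2)/[(-2)·(-3)·(-4)·(-5)] = 231/128
L_1(7/2) = (15/2)·(9/2)·(7/2)·(5/2)/[(2)·(-1)·(-2)·(-3)] = -1575/64
L_2(7/2) = (15/2)·(11/2)·(7/2)·(5/2)/[(3)·(1)·(-1)·(-2)] = 1925/32
L_3(7/2) = (15/2)·(11/2)·(9/2)·(5/2)/[(4)·(2)·(1)·(-1)] = -7425/128
L_4(7/2) = (15/2)·(11/2)·(9/2)·(7/2)/[(5)·(3)·(2)·(1)] = 693/32
Sum: (-9)·(231/128) + 9·(-1575/64) + 1·(1925/32) + 8·(-7425/128) + 0 = -82129/128

-82129/128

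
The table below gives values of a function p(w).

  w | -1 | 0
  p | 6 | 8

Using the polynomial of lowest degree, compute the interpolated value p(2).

L_0(2) = (2)/[(-1)] = -2
L_1(2) = (3)/[(1)] = 3
Sum: 6·(-2) + 8·(3) = 12

12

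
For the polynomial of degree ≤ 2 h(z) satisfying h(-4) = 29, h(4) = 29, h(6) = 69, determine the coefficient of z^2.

Build the Lagrange basis polynomials:
L_0(z) = (z - 4)(z - 6) / [80] = (1/80)z^2 - (1/8)z + 3/10
L_1(z) = (z + 4)(z - 6) / [-16] = -(1/16)z^2 + (1/8)z + 3/2
L_2(z) = (z + 4)(z - 4) / [20] = (1/20)z^2 - 4/5
h(z) = 29·L_0 + 29·L_1 + 69·L_2
Only the coefficient of z^2 is needed; take it from each L_i and combine:
29·(1/80) + 29·(-1/16) + 69·(1/20) = 2

2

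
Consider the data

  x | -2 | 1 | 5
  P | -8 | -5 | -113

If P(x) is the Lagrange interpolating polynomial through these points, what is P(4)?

Evaluate each Lagrange basis at x = 4:
L_0(4) = (3)·(-1)/[(-3)·(-7)] = -1/7
L_1(4) = (6)·(-1)/[(3)·(-4)] = 1/2
L_2(4) = (6)·(3)/[(7)·(4)] = 9/14
Sum: (-8)·(-1/7) + (-5)·(1/2) + (-113)·(9/14) = -74

-74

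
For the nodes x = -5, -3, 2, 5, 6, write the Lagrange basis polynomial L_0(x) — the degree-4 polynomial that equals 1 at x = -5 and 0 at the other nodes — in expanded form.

L_0(x) = (x + 3)(x - 2)(x - 5)(x - 6) / [(-2)·(-7)·(-10)·(-11)]
       = (x^4 - 10x^3 + 13x^2 + 96x - 180) / (1540)

L_0(x) = (1/1540)x^4 - (1/154)x^3 + (13/1540)x^2 + (24/385)x - 9/77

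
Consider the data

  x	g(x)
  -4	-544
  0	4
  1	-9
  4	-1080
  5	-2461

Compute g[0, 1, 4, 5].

g[0,1] = (-9 - 4) / (1 - 0) = -13
g[1,4] = (-1080 - (-9)) / (4 - 1) = -357
g[4,5] = (-2461 - (-1080)) / (5 - 4) = -1381
g[0,1,4] = (-357 - (-13)) / (4 - 0) = -86
g[1,4,5] = (-1381 - (-357)) / (5 - 1) = -256
g[0,1,4,5] = (-256 - (-86)) / (5 - 0) = -34

-34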